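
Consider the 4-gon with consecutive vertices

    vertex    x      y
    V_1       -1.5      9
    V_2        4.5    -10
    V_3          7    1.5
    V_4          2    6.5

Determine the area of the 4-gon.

Apply the shoelace (surveyor's) formula: 2A = Σ (x_i·y_{i+1} − x_{i+1}·y_i), indices taken mod 4.
Cross-terms: -25.5, 76.75, 42.5, 27.75  ⇒  Σ = 121.5
Area = |Σ|/2 = 60.75.

60.75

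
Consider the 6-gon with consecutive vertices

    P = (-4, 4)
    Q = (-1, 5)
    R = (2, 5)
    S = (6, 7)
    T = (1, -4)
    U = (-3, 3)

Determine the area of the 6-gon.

43.5

Apply Gauss's area formula: 2A = Σ (x_i·y_{i+1} − x_{i+1}·y_i), indices taken mod 6.
P→Q: (-4)(5) − (-1)(4) = -16
Q→R: (-1)(5) − (2)(5) = -15
R→S: (2)(7) − (6)(5) = -16
S→T: (6)(-4) − (1)(7) = -31
T→U: (1)(3) − (-3)(-4) = -9
U→P: (-3)(4) − (-4)(3) = 0
Σ = -87
Area = |Σ|/2 = 43.5.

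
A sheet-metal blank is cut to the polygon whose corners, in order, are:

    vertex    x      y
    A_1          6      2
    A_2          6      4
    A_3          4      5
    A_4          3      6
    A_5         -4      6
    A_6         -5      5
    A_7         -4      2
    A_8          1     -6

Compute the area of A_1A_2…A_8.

78.5

Σ = (12) + (14) + (9) + (42) + (10) + (10) + (22) + (38) = 157
Area = |Σ|/2 = 78.5.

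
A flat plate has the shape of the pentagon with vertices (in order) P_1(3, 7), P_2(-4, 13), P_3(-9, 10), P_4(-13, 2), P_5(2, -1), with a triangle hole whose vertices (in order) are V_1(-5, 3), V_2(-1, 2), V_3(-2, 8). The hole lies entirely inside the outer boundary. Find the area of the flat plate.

Outer boundary:
Apply Gauss's area formula: 2A = Σ (x_i·y_{i+1} − x_{i+1}·y_i), indices taken mod 5.
Cross-terms: 67, 77, 112, 9, 17  ⇒  Σ = 282
Area = |Σ|/2 = 141.
Hole:
Apply Gauss's area formula: 2A = Σ (x_i·y_{i+1} − x_{i+1}·y_i), indices taken mod 3.
Cross-terms: -7, -4, 34  ⇒  Σ = 23
Area = |Σ|/2 = 11.5.
Net area = 141 − 11.5 = 129.5.

129.5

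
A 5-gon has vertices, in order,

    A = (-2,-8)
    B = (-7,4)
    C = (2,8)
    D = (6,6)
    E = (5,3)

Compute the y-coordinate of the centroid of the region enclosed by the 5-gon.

Apply Gauss's area formula. First the cross-terms c_i = x_i·y_{i+1} − x_{i+1}·y_i:
  -64, -64, -36, -12, -34  ⇒  2A = -210, A = -105.
Then Σ (y_i + y_{i+1})·c_i = -954, so ȳ = -954 / (6·(-105)) = 53/35.

53/35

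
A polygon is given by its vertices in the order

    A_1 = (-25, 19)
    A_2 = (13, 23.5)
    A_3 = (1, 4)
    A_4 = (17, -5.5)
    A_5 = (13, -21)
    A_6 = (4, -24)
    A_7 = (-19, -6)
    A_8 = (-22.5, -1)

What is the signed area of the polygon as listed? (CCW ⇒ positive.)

Apply Gauss's area formula: 2A = Σ (x_i·y_{i+1} − x_{i+1}·y_i), indices taken mod 8.
A_1→A_2: (-25)(23.5) − (13)(19) = -834.5
A_2→A_3: (13)(4) − (1)(23.5) = 28.5
A_3→A_4: (1)(-5.5) − (17)(4) = -73.5
A_4→A_5: (17)(-21) − (13)(-5.5) = -285.5
A_5→A_6: (13)(-24) − (4)(-21) = -228
A_6→A_7: (4)(-6) − (-19)(-24) = -480
A_7→A_8: (-19)(-1) − (-22.5)(-6) = -116
A_8→A_1: (-22.5)(19) − (-25)(-1) = -452.5
Σ = -2441.5
Signed area = Σ/2 = -1220.75 (negative ⇒ clockwise traversal).

-1220.75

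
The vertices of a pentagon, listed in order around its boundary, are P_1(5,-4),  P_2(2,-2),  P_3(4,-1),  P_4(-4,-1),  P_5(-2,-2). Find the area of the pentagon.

10

Apply Gauss's area formula: 2A = Σ (x_i·y_{i+1} − x_{i+1}·y_i), indices taken mod 5.
Cross-terms: -2, 6, -8, 6, 18  ⇒  Σ = 20
Area = |Σ|/2 = 10.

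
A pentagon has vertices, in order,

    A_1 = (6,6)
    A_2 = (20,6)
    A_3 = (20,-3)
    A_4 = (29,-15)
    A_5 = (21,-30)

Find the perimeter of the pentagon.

|A_1A_2| = √((14)² + (0)²) = √196 = 14
|A_2A_3| = √((0)² + (-9)²) = √81 = 9
|A_3A_4| = √((9)² + (-12)²) = √225 = 15
|A_4A_5| = √((-8)² + (-15)²) = √289 = 17
|A_5A_1| = √((-15)² + (36)²) = √1521 = 39
Perimeter = 14 + 9 + 15 + 17 + 39 = 94.

94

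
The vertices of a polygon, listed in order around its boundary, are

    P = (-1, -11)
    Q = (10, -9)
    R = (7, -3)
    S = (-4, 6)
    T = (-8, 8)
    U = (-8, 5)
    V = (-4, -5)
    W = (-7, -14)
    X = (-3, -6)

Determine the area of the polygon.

P→Q: (-1)(-9) − (10)(-11) = 119
Q→R: (10)(-3) − (7)(-9) = 33
R→S: (7)(6) − (-4)(-3) = 30
S→T: (-4)(8) − (-8)(6) = 16
T→U: (-8)(5) − (-8)(8) = 24
U→V: (-8)(-5) − (-4)(5) = 60
V→W: (-4)(-14) − (-7)(-5) = 21
W→X: (-7)(-6) − (-3)(-14) = 0
X→P: (-3)(-11) − (-1)(-6) = 27
Σ = 330
Area = |Σ|/2 = 165.

165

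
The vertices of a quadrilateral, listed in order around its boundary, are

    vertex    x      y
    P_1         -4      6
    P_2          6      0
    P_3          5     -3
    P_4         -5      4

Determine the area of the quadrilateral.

31.5

Apply Gauss's area formula: 2A = Σ (x_i·y_{i+1} − x_{i+1}·y_i), indices taken mod 4.
Σ = (-36) + (-18) + (5) + (-14) = -63
Area = |Σ|/2 = 31.5.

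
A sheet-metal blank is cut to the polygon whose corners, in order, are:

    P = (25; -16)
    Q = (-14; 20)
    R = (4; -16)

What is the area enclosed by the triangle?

Apply the surveyor's formula: 2A = Σ (x_i·y_{i+1} − x_{i+1}·y_i), indices taken mod 3.
P→Q: (25)(20) − (-14)(-16) = 276
Q→R: (-14)(-16) − (4)(20) = 144
R→P: (4)(-16) − (25)(-16) = 336
Σ = 756
Area = |Σ|/2 = 378.

378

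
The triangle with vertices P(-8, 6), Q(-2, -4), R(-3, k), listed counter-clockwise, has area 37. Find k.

The doubled signed area Σ (x_i y_{i+1} − x_{i+1} y_i) is linear in k.
With k=0 it equals 14; the coefficient of k is 6 (from the two edges through R).
So 6·k + 14 = 2·37 = 74 ⇒ k = 10.

10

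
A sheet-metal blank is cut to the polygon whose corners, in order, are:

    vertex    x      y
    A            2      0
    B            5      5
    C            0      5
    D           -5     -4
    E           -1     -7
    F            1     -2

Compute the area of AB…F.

Apply the shoelace formula: 2A = Σ (x_i·y_{i+1} − x_{i+1}·y_i), indices taken mod 6.
Cross-terms: 10, 25, 25, 31, 9, 4  ⇒  Σ = 104
Area = |Σ|/2 = 52.

52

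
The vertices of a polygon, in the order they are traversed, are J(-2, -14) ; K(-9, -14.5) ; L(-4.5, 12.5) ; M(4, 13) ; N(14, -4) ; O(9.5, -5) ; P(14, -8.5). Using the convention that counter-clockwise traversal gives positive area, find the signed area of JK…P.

Σ = (-97) + (-177.75) + (-108.5) + (-198) + (-32) + (-10.75) + (-213) = -837
Signed area = Σ/2 = -418.5 (negative ⇒ clockwise traversal).

-418.5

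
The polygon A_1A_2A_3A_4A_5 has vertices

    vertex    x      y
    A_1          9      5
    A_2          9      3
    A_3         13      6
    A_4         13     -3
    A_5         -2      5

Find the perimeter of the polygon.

|A_1A_2| = √((0)² + (-2)²) = √4 = 2
|A_2A_3| = √((4)² + (3)²) = √25 = 5
|A_3A_4| = √((0)² + (-9)²) = √81 = 9
|A_4A_5| = √((-15)² + (8)²) = √289 = 17
|A_5A_1| = √((11)² + (0)²) = √121 = 11
Perimeter = 2 + 5 + 9 + 17 + 11 = 44.

44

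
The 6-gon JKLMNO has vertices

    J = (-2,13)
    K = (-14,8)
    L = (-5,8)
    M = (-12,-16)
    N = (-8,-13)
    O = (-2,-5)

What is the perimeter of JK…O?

80

|JK| = √((-12)² + (-5)²) = √169 = 13
|KL| = √((9)² + (0)²) = √81 = 9
|LM| = √((-7)² + (-24)²) = √625 = 25
|MN| = √((4)² + (3)²) = √25 = 5
|NO| = √((6)² + (8)²) = √100 = 10
|OJ| = √((0)² + (18)²) = √324 = 18
Perimeter = 13 + 9 + 25 + 5 + 10 + 18 = 80.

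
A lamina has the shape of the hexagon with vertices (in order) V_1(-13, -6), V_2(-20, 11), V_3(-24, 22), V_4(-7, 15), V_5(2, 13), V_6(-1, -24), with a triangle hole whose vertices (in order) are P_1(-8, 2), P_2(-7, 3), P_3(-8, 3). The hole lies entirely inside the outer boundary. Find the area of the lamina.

Outer boundary:
Apply the surveyor's formula: 2A = Σ (x_i·y_{i+1} − x_{i+1}·y_i), indices taken mod 6.
V_1→V_2: (-13)(11) − (-20)(-6) = -263
V_2→V_3: (-20)(22) − (-24)(11) = -176
V_3→V_4: (-24)(15) − (-7)(22) = -206
V_4→V_5: (-7)(13) − (2)(15) = -121
V_5→V_6: (2)(-24) − (-1)(13) = -35
V_6→V_1: (-1)(-6) − (-13)(-24) = -306
Σ = -1107
Area = |Σ|/2 = 553.5.
Hole:
Apply the surveyor's formula: 2A = Σ (x_i·y_{i+1} − x_{i+1}·y_i), indices taken mod 3.
Σ = (-10) + (3) + (8) = 1
Area = |Σ|/2 = 0.5.
Net area = 553.5 − 0.5 = 553.

553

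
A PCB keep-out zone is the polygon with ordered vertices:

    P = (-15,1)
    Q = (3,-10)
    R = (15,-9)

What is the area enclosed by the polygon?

Apply the shoelace formula: 2A = Σ (x_i·y_{i+1} − x_{i+1}·y_i), indices taken mod 3.
Σ = (147) + (123) + (-120) = 150
Area = |Σ|/2 = 75.

75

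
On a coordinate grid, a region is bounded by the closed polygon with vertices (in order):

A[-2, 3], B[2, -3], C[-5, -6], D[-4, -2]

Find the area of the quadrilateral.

28.5

A→B: (-2)(-3) − (2)(3) = 0
B→C: (2)(-6) − (-5)(-3) = -27
C→D: (-5)(-2) − (-4)(-6) = -14
D→A: (-4)(3) − (-2)(-2) = -16
Σ = -57
Area = |Σ|/2 = 28.5.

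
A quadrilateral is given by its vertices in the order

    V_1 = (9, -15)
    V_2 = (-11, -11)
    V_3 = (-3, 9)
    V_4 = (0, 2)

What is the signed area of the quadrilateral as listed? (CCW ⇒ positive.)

-210

Σ = (-264) + (-132) + (-6) + (-18) = -420
Signed area = Σ/2 = -210 (negative ⇒ clockwise traversal).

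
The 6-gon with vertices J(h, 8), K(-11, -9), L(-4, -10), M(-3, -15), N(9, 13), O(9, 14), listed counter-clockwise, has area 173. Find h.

1

Write out the shoelace sum; only the two edges meeting at J involve h:
2·Area = [(9·8 − h·14) + (h·(-9) − (-11)·8)] + 209
       = -23·h + 369 = 346
⇒ h = 1.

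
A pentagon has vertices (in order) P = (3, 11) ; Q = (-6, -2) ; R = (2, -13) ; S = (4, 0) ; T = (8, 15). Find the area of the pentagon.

Apply the shoelace (surveyor's) formula: 2A = Σ (x_i·y_{i+1} − x_{i+1}·y_i), indices taken mod 5.
P→Q: (3)(-2) − (-6)(11) = 60
Q→R: (-6)(-13) − (2)(-2) = 82
R→S: (2)(0) − (4)(-13) = 52
S→T: (4)(15) − (8)(0) = 60
T→P: (8)(11) − (3)(15) = 43
Σ = 297
Area = |Σ|/2 = 148.5.

148.5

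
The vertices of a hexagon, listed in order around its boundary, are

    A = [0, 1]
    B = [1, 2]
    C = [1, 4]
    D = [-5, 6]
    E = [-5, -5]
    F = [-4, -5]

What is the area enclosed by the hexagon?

41.5

Σ = (-1) + (2) + (26) + (55) + (5) + (-4) = 83
Area = |Σ|/2 = 41.5.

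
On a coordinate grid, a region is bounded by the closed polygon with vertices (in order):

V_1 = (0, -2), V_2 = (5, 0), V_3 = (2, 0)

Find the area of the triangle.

Σ = (10) + (0) + (-4) = 6
Area = |Σ|/2 = 3.

3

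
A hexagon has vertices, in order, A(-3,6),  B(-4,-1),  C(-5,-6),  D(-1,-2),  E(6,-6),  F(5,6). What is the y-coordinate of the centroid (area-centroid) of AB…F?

Apply the shoelace formula. First the cross-terms c_i = x_i·y_{i+1} − x_{i+1}·y_i:
  27, 19, 4, 18, 66, 48  ⇒  2A = 182, A = 91.
Then Σ (y_i + y_{i+1})·c_i = 402, so ȳ = 402 / (6·91) = 67/91.

67/91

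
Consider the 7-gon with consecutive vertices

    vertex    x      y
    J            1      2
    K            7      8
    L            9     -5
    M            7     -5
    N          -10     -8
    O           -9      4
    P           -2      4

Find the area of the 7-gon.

188.5

Apply Gauss's area formula: 2A = Σ (x_i·y_{i+1} − x_{i+1}·y_i), indices taken mod 7.
J→K: (1)(8) − (7)(2) = -6
K→L: (7)(-5) − (9)(8) = -107
L→M: (9)(-5) − (7)(-5) = -10
M→N: (7)(-8) − (-10)(-5) = -106
N→O: (-10)(4) − (-9)(-8) = -112
O→P: (-9)(4) − (-2)(4) = -28
P→J: (-2)(2) − (1)(4) = -8
Σ = -377
Area = |Σ|/2 = 188.5.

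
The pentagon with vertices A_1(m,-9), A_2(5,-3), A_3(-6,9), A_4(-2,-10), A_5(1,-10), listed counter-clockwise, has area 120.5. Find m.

Write out the shoelace sum; only the two edges meeting at A_1 involve m:
2·Area = [(1·(-9) − m·(-10)) + (m·(-3) − 5·(-9))] + 135
       = 7·m + 171 = 241
⇒ m = 10.

10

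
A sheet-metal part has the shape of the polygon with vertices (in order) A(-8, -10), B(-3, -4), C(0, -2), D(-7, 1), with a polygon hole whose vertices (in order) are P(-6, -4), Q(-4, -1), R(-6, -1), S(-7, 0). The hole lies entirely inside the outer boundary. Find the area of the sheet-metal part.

31.5

Outer boundary:
Cross-terms: 2, 6, -14, 78  ⇒  Σ = 72
Area = |Σ|/2 = 36.
Hole:
P→Q: (-6)(-1) − (-4)(-4) = -10
Q→R: (-4)(-1) − (-6)(-1) = -2
R→S: (-6)(0) − (-7)(-1) = -7
S→P: (-7)(-4) − (-6)(0) = 28
Σ = 9
Area = |Σ|/2 = 4.5.
Net area = 36 − 4.5 = 31.5.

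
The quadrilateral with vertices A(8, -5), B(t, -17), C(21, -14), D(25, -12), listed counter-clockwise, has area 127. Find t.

The doubled signed area Σ (x_i y_{i+1} − x_{i+1} y_i) is linear in t.
With t=0 it equals 290; the coefficient of t is -9 (from the two edges through B).
So -9·t + 290 = 2·127 = 254 ⇒ t = 4.

4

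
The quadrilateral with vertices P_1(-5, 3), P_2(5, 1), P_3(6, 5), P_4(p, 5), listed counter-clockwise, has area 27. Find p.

The doubled signed area Σ (x_i y_{i+1} − x_{i+1} y_i) is linear in p.
With p=0 it equals 54; the coefficient of p is -2 (from the two edges through P_4).
So -2·p + 54 = 2·27 = 54 ⇒ p = 0.

0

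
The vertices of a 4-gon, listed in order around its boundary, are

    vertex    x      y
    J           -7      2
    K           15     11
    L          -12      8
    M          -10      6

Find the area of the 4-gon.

87.5

Cross-terms: -107, 252, 8, 22  ⇒  Σ = 175
Area = |Σ|/2 = 87.5.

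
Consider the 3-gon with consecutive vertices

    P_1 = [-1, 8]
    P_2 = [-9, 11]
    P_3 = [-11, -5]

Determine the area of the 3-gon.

67

Apply the shoelace (surveyor's) formula: 2A = Σ (x_i·y_{i+1} − x_{i+1}·y_i), indices taken mod 3.
P_1→P_2: (-1)(11) − (-9)(8) = 61
P_2→P_3: (-9)(-5) − (-11)(11) = 166
P_3→P_1: (-11)(8) − (-1)(-5) = -93
Σ = 134
Area = |Σ|/2 = 67.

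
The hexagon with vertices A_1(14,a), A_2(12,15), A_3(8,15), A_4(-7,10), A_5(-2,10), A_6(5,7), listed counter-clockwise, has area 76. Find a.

The doubled signed area Σ (x_i y_{i+1} − x_{i+1} y_i) is linear in a.
With a=0 it equals 243; the coefficient of a is -7 (from the two edges through A_1).
So -7·a + 243 = 2·76 = 152 ⇒ a = 13.

13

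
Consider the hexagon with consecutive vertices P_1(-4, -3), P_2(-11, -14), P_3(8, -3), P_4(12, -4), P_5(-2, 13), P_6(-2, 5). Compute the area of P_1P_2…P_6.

Apply the shoelace (surveyor's) formula: 2A = Σ (x_i·y_{i+1} − x_{i+1}·y_i), indices taken mod 6.
Cross-terms: 23, 145, 4, 148, 16, 26  ⇒  Σ = 362
Area = |Σ|/2 = 181.

181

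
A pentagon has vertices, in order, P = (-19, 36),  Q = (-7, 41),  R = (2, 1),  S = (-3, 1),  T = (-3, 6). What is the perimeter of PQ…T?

|PQ| = √((12)² + (5)²) = √169 = 13
|QR| = √((9)² + (-40)²) = √1681 = 41
|RS| = √((-5)² + (0)²) = √25 = 5
|ST| = √((0)² + (5)²) = √25 = 5
|TP| = √((-16)² + (30)²) = √1156 = 34
Perimeter = 13 + 41 + 5 + 5 + 34 = 98.

98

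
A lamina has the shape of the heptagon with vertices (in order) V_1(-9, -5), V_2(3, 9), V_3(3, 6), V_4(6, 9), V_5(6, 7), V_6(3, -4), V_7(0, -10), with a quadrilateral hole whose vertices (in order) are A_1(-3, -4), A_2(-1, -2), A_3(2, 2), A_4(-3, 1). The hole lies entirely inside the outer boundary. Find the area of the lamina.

117

Outer boundary:
V_1→V_2: (-9)(9) − (3)(-5) = -66
V_2→V_3: (3)(6) − (3)(9) = -9
V_3→V_4: (3)(9) − (6)(6) = -9
V_4→V_5: (6)(7) − (6)(9) = -12
V_5→V_6: (6)(-4) − (3)(7) = -45
V_6→V_7: (3)(-10) − (0)(-4) = -30
V_7→V_1: (0)(-5) − (-9)(-10) = -90
Σ = -261
Area = |Σ|/2 = 130.5.
Hole:
Apply Gauss's area formula: 2A = Σ (x_i·y_{i+1} − x_{i+1}·y_i), indices taken mod 4.
Σ = (2) + (2) + (8) + (15) = 27
Area = |Σ|/2 = 13.5.
Net area = 130.5 − 13.5 = 117.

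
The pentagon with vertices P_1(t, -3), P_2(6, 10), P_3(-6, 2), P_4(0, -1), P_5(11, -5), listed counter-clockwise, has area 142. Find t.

14

The doubled signed area Σ (x_i y_{i+1} − x_{i+1} y_i) is linear in t.
With t=0 it equals 74; the coefficient of t is 15 (from the two edges through P_1).
So 15·t + 74 = 2·142 = 284 ⇒ t = 14.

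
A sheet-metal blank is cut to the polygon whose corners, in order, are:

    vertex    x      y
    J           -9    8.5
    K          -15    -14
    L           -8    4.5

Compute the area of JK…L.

23.25

Apply the surveyor's formula: 2A = Σ (x_i·y_{i+1} − x_{i+1}·y_i), indices taken mod 3.
J→K: (-9)(-14) − (-15)(8.5) = 253.5
K→L: (-15)(4.5) − (-8)(-14) = -179.5
L→J: (-8)(8.5) − (-9)(4.5) = -27.5
Σ = 46.5
Area = |Σ|/2 = 23.25.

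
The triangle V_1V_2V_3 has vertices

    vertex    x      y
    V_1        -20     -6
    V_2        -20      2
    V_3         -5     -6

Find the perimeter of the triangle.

|V_1V_2| = √((0)² + (8)²) = √64 = 8
|V_2V_3| = √((15)² + (-8)²) = √289 = 17
|V_3V_1| = √((-15)² + (0)²) = √225 = 15
Perimeter = 8 + 17 + 15 = 40.

40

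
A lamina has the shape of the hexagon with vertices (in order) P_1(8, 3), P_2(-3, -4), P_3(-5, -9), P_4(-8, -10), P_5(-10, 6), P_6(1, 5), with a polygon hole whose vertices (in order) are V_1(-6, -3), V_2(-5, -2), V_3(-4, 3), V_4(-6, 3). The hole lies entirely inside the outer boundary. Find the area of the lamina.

Outer boundary:
Apply the shoelace formula: 2A = Σ (x_i·y_{i+1} − x_{i+1}·y_i), indices taken mod 6.
Cross-terms: -23, 7, -22, -148, -56, -37  ⇒  Σ = -279
Area = |Σ|/2 = 139.5.
Hole:
Apply the shoelace (surveyor's) formula: 2A = Σ (x_i·y_{i+1} − x_{i+1}·y_i), indices taken mod 4.
Σ = (-3) + (-23) + (6) + (36) = 16
Area = |Σ|/2 = 8.
Net area = 139.5 − 8 = 131.5.

131.5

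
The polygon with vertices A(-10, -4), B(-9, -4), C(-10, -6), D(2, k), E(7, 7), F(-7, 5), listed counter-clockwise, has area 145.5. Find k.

Write out the shoelace sum; only the two edges meeting at D involve k:
2·Area = [((-10)·k − 2·(-6)) + (2·7 − 7·k)] + 180
       = -17·k + 206 = 291
⇒ k = -5.

-5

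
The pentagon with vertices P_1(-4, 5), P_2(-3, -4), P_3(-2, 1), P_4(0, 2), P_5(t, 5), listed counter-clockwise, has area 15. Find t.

Write out the shoelace sum; only the two edges meeting at P_5 involve t:
2·Area = [(0·5 − t·2) + (t·5 − (-4)·5)] + 16
       = 3·t + 36 = 30
⇒ t = -2.

-2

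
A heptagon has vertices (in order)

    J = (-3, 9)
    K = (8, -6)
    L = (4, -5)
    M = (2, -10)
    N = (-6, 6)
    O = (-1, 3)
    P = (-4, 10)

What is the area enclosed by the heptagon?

82

Σ = (-54) + (-16) + (-30) + (-48) + (-12) + (2) + (-6) = -164
Area = |Σ|/2 = 82.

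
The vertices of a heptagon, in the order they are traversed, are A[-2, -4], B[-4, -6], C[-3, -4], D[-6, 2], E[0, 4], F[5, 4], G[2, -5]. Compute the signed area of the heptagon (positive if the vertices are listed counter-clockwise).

-65.5

A→B: (-2)(-6) − (-4)(-4) = -4
B→C: (-4)(-4) − (-3)(-6) = -2
C→D: (-3)(2) − (-6)(-4) = -30
D→E: (-6)(4) − (0)(2) = -24
E→F: (0)(4) − (5)(4) = -20
F→G: (5)(-5) − (2)(4) = -33
G→A: (2)(-4) − (-2)(-5) = -18
Σ = -131
Signed area = Σ/2 = -65.5 (negative ⇒ clockwise traversal).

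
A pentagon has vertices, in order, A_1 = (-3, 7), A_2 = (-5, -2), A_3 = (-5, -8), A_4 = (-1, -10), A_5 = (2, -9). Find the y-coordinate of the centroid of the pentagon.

Apply the shoelace formula. First the cross-terms c_i = x_i·y_{i+1} − x_{i+1}·y_i:
  41, 30, 42, 29, -13  ⇒  2A = 129, A = 64.5.
Then Σ (y_i + y_{i+1})·c_i = -1376, so ȳ = -1376 / (6·64.5) = -32/9.

-32/9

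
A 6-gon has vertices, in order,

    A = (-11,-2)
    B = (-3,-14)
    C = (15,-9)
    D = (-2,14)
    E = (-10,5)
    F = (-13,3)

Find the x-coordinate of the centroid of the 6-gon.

-19/89

Apply Gauss's area formula. First the cross-terms c_i = x_i·y_{i+1} − x_{i+1}·y_i:
  148, 237, 192, 130, 35, 59  ⇒  2A = 801, A = 400.5.
Then Σ (x_i + x_{i+1})·c_i = -513, so x̄ = -513 / (6·400.5) = -19/89.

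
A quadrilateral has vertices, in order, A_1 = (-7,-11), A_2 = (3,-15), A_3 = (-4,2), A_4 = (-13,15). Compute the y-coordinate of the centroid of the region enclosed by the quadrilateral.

Apply the surveyor's formula. First the cross-terms c_i = x_i·y_{i+1} − x_{i+1}·y_i:
  138, -54, -34, 248  ⇒  2A = 298, A = 149.
Then Σ (y_i + y_{i+1})·c_i = -2472, so ȳ = -2472 / (6·149) = -412/149.

-412/149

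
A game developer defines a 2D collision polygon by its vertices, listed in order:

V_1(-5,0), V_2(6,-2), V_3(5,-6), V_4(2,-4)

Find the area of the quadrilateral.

Apply the shoelace formula: 2A = Σ (x_i·y_{i+1} − x_{i+1}·y_i), indices taken mod 4.
Cross-terms: 10, -26, -8, -20  ⇒  Σ = -44
Area = |Σ|/2 = 22.

22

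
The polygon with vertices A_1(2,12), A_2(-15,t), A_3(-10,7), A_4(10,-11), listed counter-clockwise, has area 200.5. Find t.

12

Write out the shoelace sum; only the two edges meeting at A_2 involve t:
2·Area = [(2·t − (-15)·12) + ((-15)·7 − (-10)·t)] + 182
       = 12·t + 257 = 401
⇒ t = 12.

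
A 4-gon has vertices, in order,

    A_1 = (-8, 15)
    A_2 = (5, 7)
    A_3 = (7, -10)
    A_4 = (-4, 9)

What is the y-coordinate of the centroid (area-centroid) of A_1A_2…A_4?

464/117

Apply the shoelace (surveyor's) formula. First the cross-terms c_i = x_i·y_{i+1} − x_{i+1}·y_i:
  -131, -99, 23, 12  ⇒  2A = -195, A = -97.5.
Then Σ (y_i + y_{i+1})·c_i = -2320, so ȳ = -2320 / (6·(-97.5)) = 464/117.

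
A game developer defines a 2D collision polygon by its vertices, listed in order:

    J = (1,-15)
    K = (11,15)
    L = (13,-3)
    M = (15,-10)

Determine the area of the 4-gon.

174

Apply the shoelace formula: 2A = Σ (x_i·y_{i+1} − x_{i+1}·y_i), indices taken mod 4.
Σ = (180) + (-228) + (-85) + (-215) = -348
Area = |Σ|/2 = 174.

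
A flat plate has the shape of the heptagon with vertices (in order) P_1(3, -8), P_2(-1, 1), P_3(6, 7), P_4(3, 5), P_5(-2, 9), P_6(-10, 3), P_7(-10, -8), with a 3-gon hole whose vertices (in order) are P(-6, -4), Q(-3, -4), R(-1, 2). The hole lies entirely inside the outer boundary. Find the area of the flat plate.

Outer boundary:
Apply the shoelace formula: 2A = Σ (x_i·y_{i+1} − x_{i+1}·y_i), indices taken mod 7.
Cross-terms: -5, -13, 9, 37, 84, 110, 104  ⇒  Σ = 326
Area = |Σ|/2 = 163.
Hole:
Σ = (12) + (-10) + (16) = 18
Area = |Σ|/2 = 9.
Net area = 163 − 9 = 154.

154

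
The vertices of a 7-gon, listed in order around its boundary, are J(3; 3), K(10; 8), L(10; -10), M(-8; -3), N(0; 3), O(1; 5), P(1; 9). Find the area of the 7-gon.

171.5

Σ = (-6) + (-180) + (-110) + (-24) + (-3) + (4) + (-24) = -343
Area = |Σ|/2 = 171.5.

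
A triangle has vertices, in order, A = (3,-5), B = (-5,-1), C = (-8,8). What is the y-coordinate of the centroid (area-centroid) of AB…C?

2/3

Apply the surveyor's formula. First the cross-terms c_i = x_i·y_{i+1} − x_{i+1}·y_i:
  -28, -48, 16  ⇒  2A = -60, A = -30.
Then Σ (y_i + y_{i+1})·c_i = -120, so ȳ = -120 / (6·(-30)) = 2/3.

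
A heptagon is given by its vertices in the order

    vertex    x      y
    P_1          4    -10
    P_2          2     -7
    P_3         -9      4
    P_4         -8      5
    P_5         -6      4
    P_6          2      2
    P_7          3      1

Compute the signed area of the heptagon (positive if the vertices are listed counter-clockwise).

Apply the surveyor's formula: 2A = Σ (x_i·y_{i+1} − x_{i+1}·y_i), indices taken mod 7.
Cross-terms: -8, -55, -13, -2, -20, -4, -34  ⇒  Σ = -136
Signed area = Σ/2 = -68 (negative ⇒ clockwise traversal).

-68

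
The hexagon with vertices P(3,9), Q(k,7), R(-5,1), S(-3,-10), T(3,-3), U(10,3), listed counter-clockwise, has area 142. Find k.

-2

The doubled signed area Σ (x_i y_{i+1} − x_{i+1} y_i) is linear in k.
With k=0 it equals 268; the coefficient of k is -8 (from the two edges through Q).
So -8·k + 268 = 2·142 = 284 ⇒ k = -2.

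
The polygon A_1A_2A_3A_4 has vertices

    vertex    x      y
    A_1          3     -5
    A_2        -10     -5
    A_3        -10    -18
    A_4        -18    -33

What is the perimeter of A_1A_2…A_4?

78

|A_1A_2| = √((-13)² + (0)²) = √169 = 13
|A_2A_3| = √((0)² + (-13)²) = √169 = 13
|A_3A_4| = √((-8)² + (-15)²) = √289 = 17
|A_4A_1| = √((21)² + (28)²) = √1225 = 35
Perimeter = 13 + 13 + 17 + 35 = 78.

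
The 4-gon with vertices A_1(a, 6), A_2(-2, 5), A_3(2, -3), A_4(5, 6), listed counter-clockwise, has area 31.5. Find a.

2

Write out the shoelace sum; only the two edges meeting at A_1 involve a:
2·Area = [(5·6 − a·6) + (a·5 − (-2)·6)] + 23
       = -1·a + 65 = 63
⇒ a = 2.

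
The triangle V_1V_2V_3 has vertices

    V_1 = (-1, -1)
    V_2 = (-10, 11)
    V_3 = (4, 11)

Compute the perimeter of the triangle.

42

|V_1V_2| = √((-9)² + (12)²) = √225 = 15
|V_2V_3| = √((14)² + (0)²) = √196 = 14
|V_3V_1| = √((-5)² + (-12)²) = √169 = 13
Perimeter = 15 + 14 + 13 = 42.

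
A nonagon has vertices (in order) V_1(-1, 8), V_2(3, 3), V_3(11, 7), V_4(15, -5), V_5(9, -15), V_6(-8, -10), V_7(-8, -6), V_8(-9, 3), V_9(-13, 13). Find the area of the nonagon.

434

Σ = (-27) + (-12) + (-160) + (-180) + (-210) + (-32) + (-78) + (-78) + (-91) = -868
Area = |Σ|/2 = 434.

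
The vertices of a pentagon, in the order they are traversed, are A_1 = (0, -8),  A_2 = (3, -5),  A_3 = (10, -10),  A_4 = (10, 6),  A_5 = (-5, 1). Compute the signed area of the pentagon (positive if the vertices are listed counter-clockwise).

Σ = (24) + (20) + (160) + (40) + (40) = 284
Signed area = Σ/2 = 142 (positive ⇒ counter-clockwise traversal).

142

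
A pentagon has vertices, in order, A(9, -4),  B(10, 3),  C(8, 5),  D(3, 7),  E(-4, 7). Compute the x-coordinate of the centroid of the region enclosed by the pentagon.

Apply the surveyor's formula. First the cross-terms c_i = x_i·y_{i+1} − x_{i+1}·y_i:
  67, 26, 41, 49, -47  ⇒  2A = 136, A = 68.
Then Σ (x_i + x_{i+1})·c_i = 1908, so x̄ = 1908 / (6·68) = 159/34.

159/34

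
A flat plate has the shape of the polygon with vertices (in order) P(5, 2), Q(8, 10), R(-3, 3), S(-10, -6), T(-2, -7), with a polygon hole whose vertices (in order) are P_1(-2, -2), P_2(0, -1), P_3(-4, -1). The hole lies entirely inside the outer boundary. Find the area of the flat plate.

Outer boundary:
Cross-terms: 34, 54, 48, 58, 31  ⇒  Σ = 225
Area = |Σ|/2 = 112.5.
Hole:
Apply the shoelace (surveyor's) formula: 2A = Σ (x_i·y_{i+1} − x_{i+1}·y_i), indices taken mod 3.
Cross-terms: 2, -4, 6  ⇒  Σ = 4
Area = |Σ|/2 = 2.
Net area = 112.5 − 2 = 110.5.

110.5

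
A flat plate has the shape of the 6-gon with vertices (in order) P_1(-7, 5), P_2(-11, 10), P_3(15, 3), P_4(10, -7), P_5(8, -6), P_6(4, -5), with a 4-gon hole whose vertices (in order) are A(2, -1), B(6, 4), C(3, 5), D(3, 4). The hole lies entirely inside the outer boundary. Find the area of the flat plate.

175

Outer boundary:
P_1→P_2: (-7)(10) − (-11)(5) = -15
P_2→P_3: (-11)(3) − (15)(10) = -183
P_3→P_4: (15)(-7) − (10)(3) = -135
P_4→P_5: (10)(-6) − (8)(-7) = -4
P_5→P_6: (8)(-5) − (4)(-6) = -16
P_6→P_1: (4)(5) − (-7)(-5) = -15
Σ = -368
Area = |Σ|/2 = 184.
Hole:
Apply Gauss's area formula: 2A = Σ (x_i·y_{i+1} − x_{i+1}·y_i), indices taken mod 4.
Σ = (14) + (18) + (-3) + (-11) = 18
Area = |Σ|/2 = 9.
Net area = 184 − 9 = 175.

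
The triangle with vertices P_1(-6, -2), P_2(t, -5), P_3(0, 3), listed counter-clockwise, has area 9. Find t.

Write out the shoelace sum; only the two edges meeting at P_2 involve t:
2·Area = [((-6)·(-5) − t·(-2)) + (t·3 − 0·(-5))] + 18
       = 5·t + 48 = 18
⇒ t = -6.

-6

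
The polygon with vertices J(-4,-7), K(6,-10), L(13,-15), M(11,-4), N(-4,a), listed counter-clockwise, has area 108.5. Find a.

-2

Write out the shoelace sum; only the two edges meeting at N involve a:
2·Area = [(11·a − (-4)·(-4)) + ((-4)·(-7) − (-4)·a)] + 235
       = 15·a + 247 = 217
⇒ a = -2.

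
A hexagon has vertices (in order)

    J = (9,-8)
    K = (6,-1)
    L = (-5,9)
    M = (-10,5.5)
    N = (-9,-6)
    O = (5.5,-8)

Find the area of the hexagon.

Cross-terms: 39, 49, 62.5, 109.5, 105, 28  ⇒  Σ = 393
Area = |Σ|/2 = 196.5.

196.5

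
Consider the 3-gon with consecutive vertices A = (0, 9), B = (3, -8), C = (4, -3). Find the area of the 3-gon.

16

A→B: (0)(-8) − (3)(9) = -27
B→C: (3)(-3) − (4)(-8) = 23
C→A: (4)(9) − (0)(-3) = 36
Σ = 32
Area = |Σ|/2 = 16.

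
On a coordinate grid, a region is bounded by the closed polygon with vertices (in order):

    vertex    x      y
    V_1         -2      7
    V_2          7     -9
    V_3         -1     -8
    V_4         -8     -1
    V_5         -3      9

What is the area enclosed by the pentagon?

118.5

Cross-terms: -31, -65, -63, -75, -3  ⇒  Σ = -237
Area = |Σ|/2 = 118.5.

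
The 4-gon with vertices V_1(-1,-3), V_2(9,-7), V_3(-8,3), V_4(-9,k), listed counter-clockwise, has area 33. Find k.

Write out the shoelace sum; only the two edges meeting at V_4 involve k:
2·Area = [((-8)·k − (-9)·3) + ((-9)·(-3) − (-1)·k)] + 5
       = -7·k + 59 = 66
⇒ k = -1.

-1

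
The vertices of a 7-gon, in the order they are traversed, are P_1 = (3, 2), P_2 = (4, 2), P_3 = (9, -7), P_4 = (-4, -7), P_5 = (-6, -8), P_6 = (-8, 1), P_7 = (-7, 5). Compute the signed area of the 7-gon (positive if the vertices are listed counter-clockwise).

-140.5

Apply the shoelace formula: 2A = Σ (x_i·y_{i+1} − x_{i+1}·y_i), indices taken mod 7.
P_1→P_2: (3)(2) − (4)(2) = -2
P_2→P_3: (4)(-7) − (9)(2) = -46
P_3→P_4: (9)(-7) − (-4)(-7) = -91
P_4→P_5: (-4)(-8) − (-6)(-7) = -10
P_5→P_6: (-6)(1) − (-8)(-8) = -70
P_6→P_7: (-8)(5) − (-7)(1) = -33
P_7→P_1: (-7)(2) − (3)(5) = -29
Σ = -281
Signed area = Σ/2 = -140.5 (negative ⇒ clockwise traversal).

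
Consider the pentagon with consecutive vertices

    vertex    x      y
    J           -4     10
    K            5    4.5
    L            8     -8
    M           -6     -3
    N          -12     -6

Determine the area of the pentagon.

J→K: (-4)(4.5) − (5)(10) = -68
K→L: (5)(-8) − (8)(4.5) = -76
L→M: (8)(-3) − (-6)(-8) = -72
M→N: (-6)(-6) − (-12)(-3) = 0
N→J: (-12)(10) − (-4)(-6) = -144
Σ = -360
Area = |Σ|/2 = 180.

180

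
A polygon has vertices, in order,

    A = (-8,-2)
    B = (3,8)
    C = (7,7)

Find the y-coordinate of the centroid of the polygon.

13/3

Apply the shoelace (surveyor's) formula. First the cross-terms c_i = x_i·y_{i+1} − x_{i+1}·y_i:
  -58, -35, 42  ⇒  2A = -51, A = -25.5.
Then Σ (y_i + y_{i+1})·c_i = -663, so ȳ = -663 / (6·(-25.5)) = 13/3.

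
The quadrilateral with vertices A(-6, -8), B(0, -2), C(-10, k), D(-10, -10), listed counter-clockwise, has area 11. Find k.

Write out the shoelace sum; only the two edges meeting at C involve k:
2·Area = [(0·k − (-10)·(-2)) + ((-10)·(-10) − (-10)·k)] + 32
       = 10·k + 112 = 22
⇒ k = -9.

-9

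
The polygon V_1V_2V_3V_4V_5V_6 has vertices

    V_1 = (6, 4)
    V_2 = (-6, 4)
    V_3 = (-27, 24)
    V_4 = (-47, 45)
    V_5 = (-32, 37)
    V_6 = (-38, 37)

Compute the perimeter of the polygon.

148

|V_1V_2| = √((-12)² + (0)²) = √144 = 12
|V_2V_3| = √((-21)² + (20)²) = √841 = 29
|V_3V_4| = √((-20)² + (21)²) = √841 = 29
|V_4V_5| = √((15)² + (-8)²) = √289 = 17
|V_5V_6| = √((-6)² + (0)²) = √36 = 6
|V_6V_1| = √((44)² + (-33)²) = √3025 = 55
Perimeter = 12 + 29 + 29 + 17 + 6 + 55 = 148.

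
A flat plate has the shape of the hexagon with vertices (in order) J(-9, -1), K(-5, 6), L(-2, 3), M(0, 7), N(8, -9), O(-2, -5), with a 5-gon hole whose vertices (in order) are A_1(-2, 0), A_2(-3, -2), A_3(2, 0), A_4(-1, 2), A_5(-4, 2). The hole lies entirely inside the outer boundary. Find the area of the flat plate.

Outer boundary:
Apply the shoelace (surveyor's) formula: 2A = Σ (x_i·y_{i+1} − x_{i+1}·y_i), indices taken mod 6.
Σ = (-59) + (-3) + (-14) + (-56) + (-58) + (-43) = -233
Area = |Σ|/2 = 116.5.
Hole:
Apply the shoelace (surveyor's) formula: 2A = Σ (x_i·y_{i+1} − x_{i+1}·y_i), indices taken mod 5.
Σ = (4) + (4) + (4) + (6) + (4) = 22
Area = |Σ|/2 = 11.
Net area = 116.5 − 11 = 105.5.

105.5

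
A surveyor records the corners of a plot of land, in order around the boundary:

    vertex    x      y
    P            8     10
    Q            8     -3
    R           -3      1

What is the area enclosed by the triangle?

71.5

Apply the shoelace (surveyor's) formula: 2A = Σ (x_i·y_{i+1} − x_{i+1}·y_i), indices taken mod 3.
Σ = (-104) + (-1) + (-38) = -143
Area = |Σ|/2 = 71.5.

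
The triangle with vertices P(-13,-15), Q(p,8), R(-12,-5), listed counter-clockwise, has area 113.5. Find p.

Write out the shoelace sum; only the two edges meeting at Q involve p:
2·Area = [((-13)·8 − p·(-15)) + (p·(-5) − (-12)·8)] + 115
       = 10·p + 107 = 227
⇒ p = 12.

12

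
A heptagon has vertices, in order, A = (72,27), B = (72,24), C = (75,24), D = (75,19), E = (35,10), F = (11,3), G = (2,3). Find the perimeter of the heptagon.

|AB| = √((0)² + (-3)²) = √9 = 3
|BC| = √((3)² + (0)²) = √9 = 3
|CD| = √((0)² + (-5)²) = √25 = 5
|DE| = √((-40)² + (-9)²) = √1681 = 41
|EF| = √((-24)² + (-7)²) = √625 = 25
|FG| = √((-9)² + (0)²) = √81 = 9
|GA| = √((70)² + (24)²) = √5476 = 74
Perimeter = 3 + 3 + 5 + 41 + 25 + 9 + 74 = 160.

160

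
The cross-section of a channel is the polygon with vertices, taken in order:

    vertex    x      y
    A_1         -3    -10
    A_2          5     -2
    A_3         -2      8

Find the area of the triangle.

68

Σ = (56) + (36) + (44) = 136
Area = |Σ|/2 = 68.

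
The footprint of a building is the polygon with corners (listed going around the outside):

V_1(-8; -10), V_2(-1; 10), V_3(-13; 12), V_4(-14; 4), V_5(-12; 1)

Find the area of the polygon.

Apply the surveyor's formula: 2A = Σ (x_i·y_{i+1} − x_{i+1}·y_i), indices taken mod 5.
Σ = (-90) + (118) + (116) + (34) + (128) = 306
Area = |Σ|/2 = 153.

153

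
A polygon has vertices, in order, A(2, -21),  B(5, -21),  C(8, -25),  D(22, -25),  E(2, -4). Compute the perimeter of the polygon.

68

|AB| = √((3)² + (0)²) = √9 = 3
|BC| = √((3)² + (-4)²) = √25 = 5
|CD| = √((14)² + (0)²) = √196 = 14
|DE| = √((-20)² + (21)²) = √841 = 29
|EA| = √((0)² + (-17)²) = √289 = 17
Perimeter = 3 + 5 + 14 + 29 + 17 = 68.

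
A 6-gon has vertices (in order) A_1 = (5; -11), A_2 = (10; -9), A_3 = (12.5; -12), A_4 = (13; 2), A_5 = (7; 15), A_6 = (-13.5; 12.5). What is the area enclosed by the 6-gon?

397.75

Apply the shoelace (surveyor's) formula: 2A = Σ (x_i·y_{i+1} − x_{i+1}·y_i), indices taken mod 6.
A_1→A_2: (5)(-9) − (10)(-11) = 65
A_2→A_3: (10)(-12) − (12.5)(-9) = -7.5
A_3→A_4: (12.5)(2) − (13)(-12) = 181
A_4→A_5: (13)(15) − (7)(2) = 181
A_5→A_6: (7)(12.5) − (-13.5)(15) = 290
A_6→A_1: (-13.5)(-11) − (5)(12.5) = 86
Σ = 795.5
Area = |Σ|/2 = 397.75.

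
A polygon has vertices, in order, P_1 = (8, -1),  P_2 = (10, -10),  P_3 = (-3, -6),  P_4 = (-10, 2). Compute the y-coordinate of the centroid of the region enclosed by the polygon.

Apply the shoelace (surveyor's) formula. First the cross-terms c_i = x_i·y_{i+1} − x_{i+1}·y_i:
  -70, -90, -66, -6  ⇒  2A = -232, A = -116.
Then Σ (y_i + y_{i+1})·c_i = 2468, so ȳ = 2468 / (6·(-116)) = -617/174.

-617/174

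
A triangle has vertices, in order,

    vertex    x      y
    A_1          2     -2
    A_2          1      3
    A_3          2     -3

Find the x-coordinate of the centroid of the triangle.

Apply Gauss's area formula. First the cross-terms c_i = x_i·y_{i+1} − x_{i+1}·y_i:
  8, -9, 2  ⇒  2A = 1, A = 0.5.
Then Σ (x_i + x_{i+1})·c_i = 5, so x̄ = 5 / (6·0.5) = 5/3.

5/3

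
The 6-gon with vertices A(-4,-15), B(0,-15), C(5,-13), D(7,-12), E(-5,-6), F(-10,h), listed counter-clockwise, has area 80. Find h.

-6

The doubled signed area Σ (x_i y_{i+1} − x_{i+1} y_i) is linear in h.
With h=0 it equals 154; the coefficient of h is -1 (from the two edges through F).
So -1·h + 154 = 2·80 = 160 ⇒ h = -6.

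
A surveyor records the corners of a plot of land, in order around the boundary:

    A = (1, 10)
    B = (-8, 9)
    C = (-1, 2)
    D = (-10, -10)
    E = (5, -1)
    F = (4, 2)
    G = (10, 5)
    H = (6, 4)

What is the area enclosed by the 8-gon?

126

Apply the shoelace formula: 2A = Σ (x_i·y_{i+1} − x_{i+1}·y_i), indices taken mod 8.
Cross-terms: 89, -7, 30, 60, 14, 0, 10, 56  ⇒  Σ = 252
Area = |Σ|/2 = 126.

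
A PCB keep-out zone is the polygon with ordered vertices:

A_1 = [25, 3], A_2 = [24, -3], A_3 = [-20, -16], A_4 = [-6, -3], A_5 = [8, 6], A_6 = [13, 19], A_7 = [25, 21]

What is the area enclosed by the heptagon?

A_1→A_2: (25)(-3) − (24)(3) = -147
A_2→A_3: (24)(-16) − (-20)(-3) = -444
A_3→A_4: (-20)(-3) − (-6)(-16) = -36
A_4→A_5: (-6)(6) − (8)(-3) = -12
A_5→A_6: (8)(19) − (13)(6) = 74
A_6→A_7: (13)(21) − (25)(19) = -202
A_7→A_1: (25)(3) − (25)(21) = -450
Σ = -1217
Area = |Σ|/2 = 608.5.

608.5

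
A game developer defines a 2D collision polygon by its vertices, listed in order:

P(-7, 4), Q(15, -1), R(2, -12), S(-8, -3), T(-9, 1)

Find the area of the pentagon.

Apply the shoelace (surveyor's) formula: 2A = Σ (x_i·y_{i+1} − x_{i+1}·y_i), indices taken mod 5.
Σ = (-53) + (-178) + (-102) + (-35) + (-29) = -397
Area = |Σ|/2 = 198.5.

198.5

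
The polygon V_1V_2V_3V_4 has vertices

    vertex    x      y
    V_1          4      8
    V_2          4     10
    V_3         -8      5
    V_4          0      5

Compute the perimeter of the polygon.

|V_1V_2| = √((0)² + (2)²) = √4 = 2
|V_2V_3| = √((-12)² + (-5)²) = √169 = 13
|V_3V_4| = √((8)² + (0)²) = √64 = 8
|V_4V_1| = √((4)² + (3)²) = √25 = 5
Perimeter = 2 + 13 + 8 + 5 = 28.

28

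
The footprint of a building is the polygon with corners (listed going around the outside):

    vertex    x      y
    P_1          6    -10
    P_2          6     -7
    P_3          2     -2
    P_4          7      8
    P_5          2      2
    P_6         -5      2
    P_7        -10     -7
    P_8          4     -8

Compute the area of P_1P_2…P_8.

Apply the surveyor's formula: 2A = Σ (x_i·y_{i+1} − x_{i+1}·y_i), indices taken mod 8.
Cross-terms: 18, 2, 30, -2, 14, 55, 108, 8  ⇒  Σ = 233
Area = |Σ|/2 = 116.5.

116.5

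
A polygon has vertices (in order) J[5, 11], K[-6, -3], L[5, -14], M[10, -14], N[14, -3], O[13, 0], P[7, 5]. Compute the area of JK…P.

Apply the shoelace (surveyor's) formula: 2A = Σ (x_i·y_{i+1} − x_{i+1}·y_i), indices taken mod 7.
Σ = (51) + (99) + (70) + (166) + (39) + (65) + (52) = 542
Area = |Σ|/2 = 271.

271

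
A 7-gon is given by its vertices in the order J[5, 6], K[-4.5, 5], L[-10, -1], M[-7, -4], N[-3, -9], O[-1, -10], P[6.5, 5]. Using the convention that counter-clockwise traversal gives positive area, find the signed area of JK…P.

142.75

Σ = (52) + (54.5) + (33) + (51) + (21) + (60) + (14) = 285.5
Signed area = Σ/2 = 142.75 (positive ⇒ counter-clockwise traversal).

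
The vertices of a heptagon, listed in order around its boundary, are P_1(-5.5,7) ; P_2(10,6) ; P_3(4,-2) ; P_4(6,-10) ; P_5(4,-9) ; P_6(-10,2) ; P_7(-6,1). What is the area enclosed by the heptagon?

Σ = (-103) + (-44) + (-28) + (-14) + (-82) + (2) + (-36.5) = -305.5
Area = |Σ|/2 = 152.75.

152.75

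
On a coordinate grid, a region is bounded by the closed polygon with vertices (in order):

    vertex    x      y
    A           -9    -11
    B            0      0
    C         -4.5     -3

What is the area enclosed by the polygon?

Apply the surveyor's formula: 2A = Σ (x_i·y_{i+1} − x_{i+1}·y_i), indices taken mod 3.
Σ = (0) + (0) + (22.5) = 22.5
Area = |Σ|/2 = 11.25.

11.25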